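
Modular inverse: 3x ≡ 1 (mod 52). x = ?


Use the extended Euclidean algorithm to write 1 = 3·s + 52·t; then s mod 52 is the inverse.
Euclidean algorithm:
  3 = 0·52 + 3
  52 = 17·3 + 1
  3 = 3·1 + 0
gcd(3,52) = 1
Back-substitution gives: 3·(-17) + 52·(1) = 1
So 3⁻¹ ≡ -17 ≡ 35 (mod 52)
Check: 3 × 35 = 105 ≡ 1 (mod 52) ✓

3⁻¹ ≡ 35 (mod 52)


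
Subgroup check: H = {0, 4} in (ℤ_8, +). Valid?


Subgroup test for H = {0, 4} in (ℤ_8, +):
(1) 0 ∈ H? Yes
(2) Closure: for all a,b ∈ H, (a+b) mod 8 ∈ H? Yes
(3) Inverses: for all a ∈ H, -a mod 8 ∈ H? Yes

Yes, H is a subgroup of ℤ_8


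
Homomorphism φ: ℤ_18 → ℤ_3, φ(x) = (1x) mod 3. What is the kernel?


Kernel = preimage of identity
ker(φ) = {x ∈ ℤ_18 : 1x ≡ 0 (mod 3)}. Since 3 | 18, φ is well-defined. The kernel is the cyclic subgroup ⟨3⟩ of ℤ_18 (order 6), i.e. {0, 3, 6, 9, 12, 15}

ker(φ) = {0, 3, 6, 9, 12, 15}


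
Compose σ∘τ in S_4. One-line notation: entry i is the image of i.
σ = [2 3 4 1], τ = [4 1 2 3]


σ∘τ: apply τ first, then σ
1 →τ 4 →σ 1
2 →τ 1 →σ 2
3 →τ 2 →σ 3
4 →τ 3 →σ 4

σ∘τ = [1 2 3 4]


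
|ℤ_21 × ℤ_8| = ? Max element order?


|ℤ_21 × ℤ_8| = 21 × 8 = 168
Max element order = lcm(21,8) = 168
Cyclic? Yes (gcd=1)

|ℤ_21×ℤ_8| = 168, max element order = 168


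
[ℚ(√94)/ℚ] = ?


√94 has minimal polynomial x² - 94 (irreducible over ℚ since 94 is squarefree)

[ℚ(√94)/ℚ] = 2


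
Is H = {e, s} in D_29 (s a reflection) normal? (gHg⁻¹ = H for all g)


H = {e, s} in D_29 (s a reflection)
r·s·r⁻¹ = sr⁻² ≠ s for n ≥ 3, so {e, s} is not closed under conjugation

No, not a normal subgroup


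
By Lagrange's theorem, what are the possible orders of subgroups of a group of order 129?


Lagrange's theorem: |H| divides |G|
|G| = 129
Divisors of 129: 1, 3, 43, 129

Possible subgroup orders: {1, 3, 43, 129}


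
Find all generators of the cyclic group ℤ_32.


g generates ℤ_n iff gcd(g,n) = 1
Prime factors of 32: 2
Generators are g ∈ {1,...,31} not divisible by any of these primes.
Generators: {1, 3, 5, 7, 9, 11, 13, 15, 17, 19, 21, 23, 25, 27, 29, 31}
Number of generators = φ(32) = 16

Generators of ℤ_32 = {1, 3, 5, 7, 9, 11, 13, 15, 17, 19, 21, 23, 25, 27, 29, 31}


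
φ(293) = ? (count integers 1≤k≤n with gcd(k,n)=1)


Factor n: 293 = 293
φ(n) = n · ∏(1 - 1/p) over distinct primes p | n
φ(293) = 293 · (1 - 1/293) = 292

φ(293) = 292


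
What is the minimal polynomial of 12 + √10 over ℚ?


Let α = 12 + √10. Then α - 12 = √10, so (α - 12)² = 10, giving α² - 24α + 134 = 0. Degree 2 and α ∉ ℚ, so this is the minimal polynomial.

Minimal polynomial: x² - 24x + 134


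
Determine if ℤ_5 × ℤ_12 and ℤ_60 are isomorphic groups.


Comparing ℤ_5 × ℤ_12 and ℤ_60:
gcd(5,12) = 1, so ℤ_5 × ℤ_12 ≅ ℤ_60 (CRT)

Yes, ℤ_5 × ℤ_12 ≅ ℤ_60


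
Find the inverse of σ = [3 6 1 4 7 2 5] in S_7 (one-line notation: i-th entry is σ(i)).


To find σ⁻¹, swap domain and range:
σ(1) = 3 → σ⁻¹(3) = 1
σ(2) = 6 → σ⁻¹(6) = 2
σ(3) = 1 → σ⁻¹(1) = 3
σ(4) = 4 → σ⁻¹(4) = 4
σ(5) = 7 → σ⁻¹(7) = 5
σ(6) = 2 → σ⁻¹(2) = 6
σ(7) = 5 → σ⁻¹(5) = 7

σ⁻¹ = [3 6 1 4 7 2 5]


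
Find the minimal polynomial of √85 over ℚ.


√85 satisfies x² - 85 = 0, irreducible over ℚ since 85 is squarefree

Minimal polynomial: x² - 85


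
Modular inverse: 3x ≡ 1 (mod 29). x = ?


Use the extended Euclidean algorithm to write 1 = 3·s + 29·t; then s mod 29 is the inverse.
Euclidean algorithm:
  3 = 0·29 + 3
  29 = 9·3 + 2
  3 = 1·2 + 1
  2 = 2·1 + 0
gcd(3,29) = 1
Back-substitution gives: 3·(10) + 29·(-1) = 1
So 3⁻¹ ≡ 10 ≡ 10 (mod 29)
Check: 3 × 10 = 30 ≡ 1 (mod 29) ✓

3⁻¹ ≡ 10 (mod 29)


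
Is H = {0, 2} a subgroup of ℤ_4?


Subgroup test for H = {0, 2} in (ℤ_4, +):
(1) 0 ∈ H? Yes
(2) Closure: for all a,b ∈ H, (a+b) mod 4 ∈ H? Yes
(3) Inverses: for all a ∈ H, -a mod 4 ∈ H? Yes

Yes, H is a subgroup of ℤ_4


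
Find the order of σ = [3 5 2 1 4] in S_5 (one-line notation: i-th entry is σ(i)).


Cycle decomposition: (1 3 2 5 4)
Cycle lengths: 5
Order = lcm(5) = 5

ord(σ) = 5


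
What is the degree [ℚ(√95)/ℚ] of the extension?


√95 has minimal polynomial x² - 95 (irreducible over ℚ since 95 is squarefree)

[ℚ(√95)/ℚ] = 2


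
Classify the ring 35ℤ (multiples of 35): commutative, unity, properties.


35ℤ is a commutative ring under +,× but has no multiplicative identity (1 ∉ 35ℤ); it has no zero divisors, but without unity it is not an integral domain
Commutative: Yes
Integral domain: No
Has unity: No

35ℤ (multiples of 35): Commutative=Yes, Unity=No


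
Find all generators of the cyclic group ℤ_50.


g generates ℤ_n iff gcd(g,n) = 1
Prime factors of 50: 2, 5
Generators are g ∈ {1,...,49} not divisible by any of these primes.
Generators: {1, 3, 7, 9, 11, 13, 17, 19, 21, 23, 27, 29, 31, 33, 37, 39, 41, 43, 47, 49}
Number of generators = φ(50) = 20

Generators of ℤ_50 = {1, 3, 7, 9, 11, 13, 17, 19, 21, 23, 27, 29, 31, 33, 37, 39, 41, 43, 47, 49}


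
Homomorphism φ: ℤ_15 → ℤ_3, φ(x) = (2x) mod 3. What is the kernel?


Kernel = preimage of identity
ker(φ) = {x ∈ ℤ_15 : 2x ≡ 0 (mod 3)}. Since 3 | 15, φ is well-defined. The kernel is the cyclic subgroup ⟨3⟩ of ℤ_15 (order 5), i.e. {0, 3, 6, 9, 12}

ker(φ) = {0, 3, 6, 9, 12}


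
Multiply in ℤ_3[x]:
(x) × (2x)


Expand and collect like terms; reduce coefficients mod 3:
x^0: 0·0 = 0 ≡ 0 (mod 3)
x^1: 0·2 + 1·0 = 0 ≡ 0 (mod 3)
x^2: 1·2 = 2 ≡ 2 (mod 3)
Result: 2x^2

f · g = 2x^2


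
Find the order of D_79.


|D_n| = 2n (n rotations and n reflections)
|D_79| = 2×79 = 158

|D_79| = 158


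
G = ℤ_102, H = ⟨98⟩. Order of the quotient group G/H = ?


|⟨98⟩| = n / gcd(98, 102) = 102 / 2 = 51
H is normal (ℤ_102 is abelian).
|G/H| = |G| / |H| = 102 / 51 = 2

|G/H| = 2


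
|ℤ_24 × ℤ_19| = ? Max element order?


|ℤ_24 × ℤ_19| = 24 × 19 = 456
Max element order = lcm(24,19) = 456
Cyclic? Yes (gcd=1)

|ℤ_24×ℤ_19| = 456, max element order = 456


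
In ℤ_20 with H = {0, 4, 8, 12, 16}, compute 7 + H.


7 + H = {7 + h (mod 20) : h ∈ H}
7+0=7, 7+4=11, 7+8=15, 7+12=19, 7+16=3
7 + H = {3, 7, 11, 15, 19} = 3 + H

7 + H = {3, 7, 11, 15, 19}


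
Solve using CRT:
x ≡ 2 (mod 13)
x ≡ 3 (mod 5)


m₁ = 13, m₂ = 5, gcd = 1, so CRT applies. M = m₁·m₂ = 65
Let M₁ = M/m₁ = 5, M₂ = M/m₂ = 13
Find y₁ ≡ M₁⁻¹ (mod m₁): 5⁻¹ ≡ 8 (mod 13)
Find y₂ ≡ M₂⁻¹ (mod m₂): 13⁻¹ ≡ 2 (mod 5)
x = a₁·M₁·y₁ + a₂·M₂·y₂ = 2·5·8 + 3·13·2 = 158
Reduce mod 65: x ≡ 28
Check: 28 mod 13 = 2 ✓, 28 mod 5 = 3 ✓

x ≡ 28 (mod 65)


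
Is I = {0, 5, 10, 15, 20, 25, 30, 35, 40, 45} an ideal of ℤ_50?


Check ideal conditions for I = {0, 5, 10, 15, 20, 25, 30, 35, 40, 45} in ℤ_50:
(1) I is an additive subgroup? Yes
(2) For r ∈ ℤ_50 and a ∈ I: r·a ∈ I? Yes

Yes, I is an ideal of ℤ_50


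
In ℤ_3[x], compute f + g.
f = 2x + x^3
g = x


Add coefficients mod 3:
x^0: 0 + 0 = 0 (mod 3)
x^1: 2 + 1 = 0 (mod 3)
x^2: 0 + 0 = 0 (mod 3)
x^3: 1 + 0 = 1 (mod 3)
Result: x^3

f + g = x^3


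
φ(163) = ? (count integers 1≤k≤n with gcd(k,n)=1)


Factor n: 163 = 163
φ(n) = n · ∏(1 - 1/p) over distinct primes p | n
φ(163) = 163 · (1 - 1/163) = 162

φ(163) = 162


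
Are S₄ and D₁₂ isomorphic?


Comparing S₄ and D₁₂:
S₄ has trivial center; D₁₂ has center {e, r⁶}

No, S₄ ≇ D₁₂


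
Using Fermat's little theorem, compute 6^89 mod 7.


Fermat's little theorem: if p is prime and gcd(a,p)=1, then a^(p-1) ≡ 1 (mod p)
p = 7 is prime, gcd(6,7) = 1
Reduce exponent: 89 mod 6 = 5
So 6^89 ≡ 6^5 (mod 7)
6^5 mod 7 = 6

6^89 ≡ 6 (mod 7)


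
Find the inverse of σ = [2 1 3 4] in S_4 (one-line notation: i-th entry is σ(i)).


To find σ⁻¹, swap domain and range:
σ(1) = 2 → σ⁻¹(2) = 1
σ(2) = 1 → σ⁻¹(1) = 2
σ(3) = 3 → σ⁻¹(3) = 3
σ(4) = 4 → σ⁻¹(4) = 4

σ⁻¹ = [2 1 3 4]


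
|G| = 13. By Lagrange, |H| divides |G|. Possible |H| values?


Lagrange's theorem: |H| divides |G|
|G| = 13
Divisors of 13: 1, 13

Possible subgroup orders: {1, 13}


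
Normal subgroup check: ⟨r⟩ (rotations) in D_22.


H = ⟨r⟩ (rotations) in D_22
The rotation subgroup ⟨r⟩ has index 2 in D_22, so it is normal

Yes, normal subgroup


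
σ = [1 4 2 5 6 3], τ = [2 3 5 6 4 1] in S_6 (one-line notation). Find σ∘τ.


σ∘τ: apply τ first, then σ
1 →τ 2 →σ 4
2 →τ 3 →σ 2
3 →τ 5 →σ 6
4 →τ 6 →σ 3
5 →τ 4 →σ 5
6 →τ 1 →σ 1

σ∘τ = [4 2 6 3 5 1]


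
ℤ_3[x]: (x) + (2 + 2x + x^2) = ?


Add coefficients mod 3:
x^0: 0 + 2 = 2 (mod 3)
x^1: 1 + 2 = 0 (mod 3)
x^2: 0 + 1 = 1 (mod 3)
Result: 2 + x^2

f + g = 2 + x^2


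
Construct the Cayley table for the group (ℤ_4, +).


Elements: {0, 1, 2, 3}
Operation: addition mod 4
Entry (a, b) = (a + b) mod 4

Cayley table:
  | 0 | 1 | 2 | 3
0 | 0 | 1 | 2 | 3
1 | 1 | 2 | 3 | 0
2 | 2 | 3 | 0 | 1
3 | 3 | 0 | 1 | 2


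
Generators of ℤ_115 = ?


g generates ℤ_n iff gcd(g,n) = 1
Prime factors of 115: 5, 23
Generators are g ∈ {1,...,114} not divisible by any of these primes.
Generators: {1, 2, 3, 4, 6, 7, 8, 9, 11, 12, 13, 14, 16, 17, 18, 19, 21, 22, 24, 26, 27, 28, 29, 31, 32, 33, 34, 36, 37, 38, 39, 41, 42, 43, 44, 47, 48, 49, 51, 52, 53, 54, 56, 57, 58, 59, 61, 62, 63, 64, 66, 67, 68, 71, 72, 73, 74, 76, 77, 78, 79, 81, 82, 83, 84, 86, 87, 88, 89, 91, 93, 94, 96, 97, 98, 99, 101, 102, 103, 104, 106, 107, 108, 109, 111, 112, 113, 114}
Number of generators = φ(115) = 88

Generators of ℤ_115 = {1, 2, 3, 4, 6, 7, 8, 9, 11, 12, 13, 14, 16, 17, 18, 19, 21, 22, 24, 26, 27, 28, 29, 31, 32, 33, 34, 36, 37, 38, 39, 41, 42, 43, 44, 47, 48, 49, 51, 52, 53, 54, 56, 57, 58, 59, 61, 62, 63, 64, 66, 67, 68, 71, 72, 73, 74, 76, 77, 78, 79, 81, 82, 83, 84, 86, 87, 88, 89, 91, 93, 94, 96, 97, 98, 99, 101, 102, 103, 104, 106, 107, 108, 109, 111, 112, 113, 114}


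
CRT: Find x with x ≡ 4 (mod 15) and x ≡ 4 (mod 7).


m₁ = 15, m₂ = 7, gcd = 1, so CRT applies. M = m₁·m₂ = 105
Let M₁ = M/m₁ = 7, M₂ = M/m₂ = 15
Find y₁ ≡ M₁⁻¹ (mod m₁): 7⁻¹ ≡ 13 (mod 15)
Find y₂ ≡ M₂⁻¹ (mod m₂): 15⁻¹ ≡ 1 (mod 7)
x = a₁·M₁·y₁ + a₂·M₂·y₂ = 4·7·13 + 4·15·1 = 424
Reduce mod 105: x ≡ 4
Check: 4 mod 15 = 4 ✓, 4 mod 7 = 4 ✓

x ≡ 4 (mod 105)


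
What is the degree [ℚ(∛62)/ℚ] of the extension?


∛62 has minimal polynomial x³ - 62 (irreducible over ℚ since 62 is not a perfect cube)

[ℚ(∛62)/ℚ] = 3


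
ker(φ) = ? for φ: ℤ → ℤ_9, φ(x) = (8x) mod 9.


Kernel = preimage of identity
ker(φ) = {x ∈ ℤ : 8x ≡ 0 (mod 9)}. gcd(8,9) = 1, so 8x ≡ 0 (mod 9) ⟺ x ≡ 0 (mod 9/1 = 9). Hence ker(φ) = 9ℤ

ker(φ) = 9ℤ


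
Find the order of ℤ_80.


ℤ_n has n elements.

|ℤ_80| = 80


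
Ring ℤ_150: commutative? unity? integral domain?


ℤ_150 is a commutative ring with unity 1; 150 = 2×75 is composite, so 2·75 ≡ 0 gives zero divisors (not an integral domain)
Commutative: Yes
Integral domain: No
Has unity: Yes

ℤ_150: Commutative=Yes, Unity=Yes


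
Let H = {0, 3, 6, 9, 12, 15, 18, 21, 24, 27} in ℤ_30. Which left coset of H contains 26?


26 + H = {26 + h (mod 30) : h ∈ H}
26+0=26, 26+3=29, 26+6=2, 26+9=5, 26+12=8, 26+15=11, 26+18=14, 26+21=17, 26+24=20, 26+27=23
26 + H = {2, 5, 8, 11, 14, 17, 20, 23, 26, 29} = 2 + H

26 + H = {2, 5, 8, 11, 14, 17, 20, 23, 26, 29}


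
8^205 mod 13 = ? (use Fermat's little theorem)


Fermat's little theorem: if p is prime and gcd(a,p)=1, then a^(p-1) ≡ 1 (mod p)
p = 13 is prime, gcd(8,13) = 1
Reduce exponent: 205 mod 12 = 1
So 8^205 ≡ 8^1 (mod 13)
8^1 mod 13 = 8

8^205 ≡ 8 (mod 13)


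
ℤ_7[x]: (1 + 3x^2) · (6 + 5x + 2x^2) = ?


Expand and collect like terms; reduce coefficients mod 7:
x^0: 1·6 = 6 ≡ 6 (mod 7)
x^1: 1·5 + 0·6 = 5 ≡ 5 (mod 7)
x^2: 1·2 + 0·5 + 3·6 = 20 ≡ 6 (mod 7)
x^3: 0·2 + 3·5 = 15 ≡ 1 (mod 7)
x^4: 3·2 = 6 ≡ 6 (mod 7)
Result: 6 + 5x + 6x^2 + x^3 + 6x^4

f · g = 6 + 5x + 6x^2 + x^3 + 6x^4


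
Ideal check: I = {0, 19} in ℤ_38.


Check ideal conditions for I = {0, 19} in ℤ_38:
(1) I is an additive subgroup? Yes
(2) For r ∈ ℤ_38 and a ∈ I: r·a ∈ I? Yes

Yes, I is an ideal of ℤ_38


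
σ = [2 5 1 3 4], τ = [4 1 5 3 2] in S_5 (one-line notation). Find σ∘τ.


σ∘τ: apply τ first, then σ
1 →τ 4 →σ 3
2 →τ 1 →σ 2
3 →τ 5 →σ 4
4 →τ 3 →σ 1
5 →τ 2 →σ 5

σ∘τ = [3 2 4 1 5]


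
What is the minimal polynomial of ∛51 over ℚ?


∛51 satisfies x³ - 51 = 0, irreducible over ℚ (no rational root; 51 is not a perfect cube)

Minimal polynomial: x³ - 51


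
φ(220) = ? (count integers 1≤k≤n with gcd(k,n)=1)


Factor n: 220 = 2^2 × 5 × 11
φ(n) = n · ∏(1 - 1/p) over distinct primes p | n
φ(220) = 220 · (1 - 1/2) · (1 - 1/5) · (1 - 1/11) = 80

φ(220) = 80


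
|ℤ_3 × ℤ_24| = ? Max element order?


|ℤ_3 × ℤ_24| = 3 × 24 = 72
Max element order = lcm(3,24) = 24
Cyclic? No (gcd=3)

|ℤ_3×ℤ_24| = 72, max element order = 24


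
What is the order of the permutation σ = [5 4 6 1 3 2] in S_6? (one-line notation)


Cycle decomposition: (1 5 3 6 2 4)
Cycle lengths: 6
Order = lcm(6) = 6

ord(σ) = 6


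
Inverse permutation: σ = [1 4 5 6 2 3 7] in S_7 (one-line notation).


To find σ⁻¹, swap domain and range:
σ(1) = 1 → σ⁻¹(1) = 1
σ(2) = 4 → σ⁻¹(4) = 2
σ(3) = 5 → σ⁻¹(5) = 3
σ(4) = 6 → σ⁻¹(6) = 4
σ(5) = 2 → σ⁻¹(2) = 5
σ(6) = 3 → σ⁻¹(3) = 6
σ(7) = 7 → σ⁻¹(7) = 7

σ⁻¹ = [1 5 6 2 3 4 7]


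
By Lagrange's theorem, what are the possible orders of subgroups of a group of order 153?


Lagrange's theorem: |H| divides |G|
|G| = 153
Divisors of 153: 1, 3, 9, 17, 51, 153

Possible subgroup orders: {1, 3, 9, 17, 51, 153}


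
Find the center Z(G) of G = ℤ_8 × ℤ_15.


Z(G) = {g ∈ G | gx = xg for all x ∈ G}
Direct product of abelian groups is abelian, so Z(G) = G

Z(ℤ_8 × ℤ_15) = ℤ_8 × ℤ_15


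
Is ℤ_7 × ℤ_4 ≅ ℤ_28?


Comparing ℤ_7 × ℤ_4 and ℤ_28:
gcd(7,4) = 1, so ℤ_7 × ℤ_4 ≅ ℤ_28 (CRT)

Yes, ℤ_7 × ℤ_4 ≅ ℤ_28


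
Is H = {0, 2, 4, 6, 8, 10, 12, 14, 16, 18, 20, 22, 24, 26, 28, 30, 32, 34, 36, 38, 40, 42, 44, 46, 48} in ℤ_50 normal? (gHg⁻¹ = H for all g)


H = {0, 2, 4, 6, 8, 10, 12, 14, 16, 18, 20, 22, 24, 26, 28, 30, 32, 34, 36, 38, 40, 42, 44, 46, 48} in ℤ_50
ℤ_50 is abelian; every subgroup of an abelian group is normal

Yes, normal subgroup


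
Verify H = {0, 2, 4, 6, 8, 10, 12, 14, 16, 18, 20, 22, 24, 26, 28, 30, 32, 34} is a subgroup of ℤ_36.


Subgroup test for H = {0, 2, 4, 6, 8, 10, 12, 14, 16, 18, 20, 22, 24, 26, 28, 30, 32, 34} in (ℤ_36, +):
(1) 0 ∈ H? Yes
(2) Closure: for all a,b ∈ H, (a+b) mod 36 ∈ H? Yes
(3) Inverses: for all a ∈ H, -a mod 36 ∈ H? Yes

Yes, H is a subgroup of ℤ_36


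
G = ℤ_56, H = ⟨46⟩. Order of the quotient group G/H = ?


|⟨46⟩| = n / gcd(46, 56) = 56 / 2 = 28
H is normal (ℤ_56 is abelian).
|G/H| = |G| / |H| = 56 / 28 = 2

|G/H| = 2


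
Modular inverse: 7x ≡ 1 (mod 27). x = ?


Use the extended Euclidean algorithm to write 1 = 7·s + 27·t; then s mod 27 is the inverse.
Euclidean algorithm:
  7 = 0·27 + 7
  27 = 3·7 + 6
  7 = 1·6 + 1
  6 = 6·1 + 0
gcd(7,27) = 1
Back-substitution gives: 7·(4) + 27·(-1) = 1
So 7⁻¹ ≡ 4 ≡ 4 (mod 27)
Check: 7 × 4 = 28 ≡ 1 (mod 27) ✓

7⁻¹ ≡ 4 (mod 27)


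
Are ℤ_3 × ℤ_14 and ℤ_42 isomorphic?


Comparing ℤ_3 × ℤ_14 and ℤ_42:
gcd(3,14) = 1, so ℤ_3 × ℤ_14 ≅ ℤ_42 (CRT)

Yes, ℤ_3 × ℤ_14 ≅ ℤ_42


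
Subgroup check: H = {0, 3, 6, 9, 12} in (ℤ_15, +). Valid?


Subgroup test for H = {0, 3, 6, 9, 12} in (ℤ_15, +):
(1) 0 ∈ H? Yes
(2) Closure: for all a,b ∈ H, (a+b) mod 15 ∈ H? Yes
(3) Inverses: for all a ∈ H, -a mod 15 ∈ H? Yes

Yes, H is a subgroup of ℤ_15


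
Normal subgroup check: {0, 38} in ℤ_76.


H = {0, 38} in ℤ_76
ℤ_76 is abelian; every subgroup of an abelian group is normal

Yes, normal subgroup


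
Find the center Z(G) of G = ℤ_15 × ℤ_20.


Z(G) = {g ∈ G | gx = xg for all x ∈ G}
Direct product of abelian groups is abelian, so Z(G) = G

Z(ℤ_15 × ℤ_20) = ℤ_15 × ℤ_20


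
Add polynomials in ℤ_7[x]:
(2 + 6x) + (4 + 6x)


Add coefficients mod 7:
x^0: 2 + 4 = 6 (mod 7)
x^1: 6 + 6 = 5 (mod 7)
Result: 6 + 5x

f + g = 6 + 5x


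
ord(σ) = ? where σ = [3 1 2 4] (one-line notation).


Cycle decomposition: (1 3 2)
Cycle lengths: 3
Order = lcm(3) = 3

ord(σ) = 3


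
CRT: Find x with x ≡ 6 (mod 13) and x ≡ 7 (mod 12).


m₁ = 13, m₂ = 12, gcd = 1, so CRT applies. M = m₁·m₂ = 156
Let M₁ = M/m₁ = 12, M₂ = M/m₂ = 13
Find y₁ ≡ M₁⁻¹ (mod m₁): 12⁻¹ ≡ 12 (mod 13)
Find y₂ ≡ M₂⁻¹ (mod m₂): 13⁻¹ ≡ 1 (mod 12)
x = a₁·M₁·y₁ + a₂·M₂·y₂ = 6·12·12 + 7·13·1 = 955
Reduce mod 156: x ≡ 19
Check: 19 mod 13 = 6 ✓, 19 mod 12 = 7 ✓

x ≡ 19 (mod 156)


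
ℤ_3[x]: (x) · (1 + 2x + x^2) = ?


Expand and collect like terms; reduce coefficients mod 3:
x^0: 0·1 = 0 ≡ 0 (mod 3)
x^1: 0·2 + 1·1 = 1 ≡ 1 (mod 3)
x^2: 0·1 + 1·2 = 2 ≡ 2 (mod 3)
x^3: 1·1 = 1 ≡ 1 (mod 3)
Result: x + 2x^2 + x^3

f · g = x + 2x^2 + x^3


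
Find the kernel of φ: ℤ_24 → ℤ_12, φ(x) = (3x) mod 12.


Kernel = preimage of identity
ker(φ) = {x ∈ ℤ_24 : 3x ≡ 0 (mod 12)}. Since 12 | 24, φ is well-defined. The kernel is the cyclic subgroup ⟨4⟩ of ℤ_24 (order 6), i.e. {0, 4, 8, 12, 16, 20}

ker(φ) = {0, 4, 8, 12, 16, 20}


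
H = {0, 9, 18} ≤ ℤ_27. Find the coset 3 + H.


3 + H = {3 + h (mod 27) : h ∈ H}
3+0=3, 3+9=12, 3+18=21

3 + H = {3, 12, 21}


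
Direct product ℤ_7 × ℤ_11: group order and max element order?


|ℤ_7 × ℤ_11| = 7 × 11 = 77
Max element order = lcm(7,11) = 77
Cyclic? Yes (gcd=1)

|ℤ_7×ℤ_11| = 77, max element order = 77


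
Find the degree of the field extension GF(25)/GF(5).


GF(25) = GF(5^2), so the extension degree is 2

[GF(25)/GF(5)] = 2


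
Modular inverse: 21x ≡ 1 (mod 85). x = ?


Use the extended Euclidean algorithm to write 1 = 21·s + 85·t; then s mod 85 is the inverse.
Euclidean algorithm:
  21 = 0·85 + 21
  85 = 4·21 + 1
  21 = 21·1 + 0
gcd(21,85) = 1
Back-substitution gives: 21·(-4) + 85·(1) = 1
So 21⁻¹ ≡ -4 ≡ 81 (mod 85)
Check: 21 × 81 = 1701 ≡ 1 (mod 85) ✓

21⁻¹ ≡ 81 (mod 85)


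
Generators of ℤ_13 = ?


g generates ℤ_n iff gcd(g,n) = 1
Checking each g ∈ {1,...,12}:
gcd(1,13) = 1
gcd(2,13) = 1
gcd(3,13) = 1
gcd(4,13) = 1
gcd(5,13) = 1
gcd(6,13) = 1
gcd(7,13) = 1
gcd(8,13) = 1
gcd(9,13) = 1
gcd(10,13) = 1
gcd(11,13) = 1
gcd(12,13) = 1
Generators: {1, 2, 3, 4, 5, 6, 7, 8, 9, 10, 11, 12}
Number of generators = φ(13) = 12

Generators of ℤ_13 = {1, 2, 3, 4, 5, 6, 7, 8, 9, 10, 11, 12}


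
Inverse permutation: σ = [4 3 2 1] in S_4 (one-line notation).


To find σ⁻¹, swap domain and range:
σ(1) = 4 → σ⁻¹(4) = 1
σ(2) = 3 → σ⁻¹(3) = 2
σ(3) = 2 → σ⁻¹(2) = 3
σ(4) = 1 → σ⁻¹(1) = 4

σ⁻¹ = [4 3 2 1]


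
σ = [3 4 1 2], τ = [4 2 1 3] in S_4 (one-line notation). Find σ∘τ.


σ∘τ: apply τ first, then σ
1 →τ 4 →σ 2
2 →τ 2 →σ 4
3 →τ 1 →σ 3
4 →τ 3 →σ 1

σ∘τ = [2 4 3 1]


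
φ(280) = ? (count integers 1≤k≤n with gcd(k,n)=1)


Factor n: 280 = 2^3 × 5 × 7
φ(n) = n · ∏(1 - 1/p) over distinct primes p | n
φ(280) = 280 · (1 - 1/2) · (1 - 1/5) · (1 - 1/7) = 96

φ(280) = 96


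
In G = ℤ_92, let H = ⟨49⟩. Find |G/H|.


|⟨49⟩| = n / gcd(49, 92) = 92 / 1 = 92
H is normal (ℤ_92 is abelian).
|G/H| = |G| / |H| = 92 / 92 = 1

|G/H| = 1


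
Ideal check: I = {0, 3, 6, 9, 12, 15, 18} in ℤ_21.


Check ideal conditions for I = {0, 3, 6, 9, 12, 15, 18} in ℤ_21:
(1) I is an additive subgroup? Yes
(2) For r ∈ ℤ_21 and a ∈ I: r·a ∈ I? Yes

Yes, I is an ideal of ℤ_21


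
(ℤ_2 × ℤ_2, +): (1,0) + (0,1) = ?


Operation: componentwise addition mod (2, 2)
(1,0) + (0,1) = ((a₁+b₁) mod 2, (a₂+b₂) mod 2) with a = (1,0), b = (0,1)

(1,0) + (0,1) = (1,1)


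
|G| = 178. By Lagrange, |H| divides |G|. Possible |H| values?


Lagrange's theorem: |H| divides |G|
|G| = 178
Divisors of 178: 1, 2, 89, 178

Possible subgroup orders: {1, 2, 89, 178}


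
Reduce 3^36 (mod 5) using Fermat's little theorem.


Fermat's little theorem: if p is prime and gcd(a,p)=1, then a^(p-1) ≡ 1 (mod p)
p = 5 is prime, gcd(3,5) = 1
Reduce exponent: 36 mod 4 = 0
So 3^36 ≡ 3^0 (mod 5)
3^0 = 1

3^36 ≡ 1 (mod 5)


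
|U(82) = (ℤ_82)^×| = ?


U(n) is the group of units mod n; |U(n)| = φ(n)
|U(82)| = φ(82) = 40

|U(82) = (ℤ_82)^×| = 40


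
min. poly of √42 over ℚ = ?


√42 satisfies x² - 42 = 0, irreducible over ℚ since 42 is squarefree

Minimal polynomial: x² - 42


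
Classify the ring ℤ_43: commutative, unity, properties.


ℤ_43 is a commutative ring with unity 1; 43 is prime, so ℤ_43 is a field (hence an integral domain)
Commutative: Yes
Integral domain: Yes
Has unity: Yes

ℤ_43: Commutative=Yes, Unity=Yes


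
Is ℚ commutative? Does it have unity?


ℚ is a field: commutative, has unity, every nonzero element is a unit (hence an integral domain)
Commutative: Yes
Integral domain: Yes
Has unity: Yes

ℚ: Commutative=Yes, Unity=Yes


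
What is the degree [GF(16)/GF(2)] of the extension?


GF(16) = GF(2^4), so the extension degree is 4

[GF(16)/GF(2)] = 4


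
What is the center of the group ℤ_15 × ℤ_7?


Z(G) = {g ∈ G | gx = xg for all x ∈ G}
Direct product of abelian groups is abelian, so Z(G) = G

Z(ℤ_15 × ℤ_7) = ℤ_15 × ℤ_7


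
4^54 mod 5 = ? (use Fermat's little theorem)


Fermat's little theorem: if p is prime and gcd(a,p)=1, then a^(p-1) ≡ 1 (mod p)
p = 5 is prime, gcd(4,5) = 1
Reduce exponent: 54 mod 4 = 2
So 4^54 ≡ 4^2 (mod 5)
4^2 mod 5 = 1

4^54 ≡ 1 (mod 5)


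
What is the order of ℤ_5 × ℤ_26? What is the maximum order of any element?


|ℤ_5 × ℤ_26| = 5 × 26 = 130
Max element order = lcm(5,26) = 130
Cyclic? Yes (gcd=1)

|ℤ_5×ℤ_26| = 130, max element order = 130


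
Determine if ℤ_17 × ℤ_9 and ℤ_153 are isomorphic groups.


Comparing ℤ_17 × ℤ_9 and ℤ_153:
gcd(17,9) = 1, so ℤ_17 × ℤ_9 ≅ ℤ_153 (CRT)

Yes, ℤ_17 × ℤ_9 ≅ ℤ_153


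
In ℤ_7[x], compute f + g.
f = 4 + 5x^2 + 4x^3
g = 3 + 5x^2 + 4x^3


Add coefficients mod 7:
x^0: 4 + 3 = 0 (mod 7)
x^1: 0 + 0 = 0 (mod 7)
x^2: 5 + 5 = 3 (mod 7)
x^3: 4 + 4 = 1 (mod 7)
Result: 3x^2 + x^3

f + g = 3x^2 + x^3


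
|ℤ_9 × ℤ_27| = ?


|A × B| = |A| · |B|
|ℤ_9 × ℤ_27| = 9 × 27 = 243

|ℤ_9 × ℤ_27| = 243


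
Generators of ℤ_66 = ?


g generates ℤ_n iff gcd(g,n) = 1
Prime factors of 66: 2, 3, 11
Generators are g ∈ {1,...,65} not divisible by any of these primes.
Generators: {1, 5, 7, 13, 17, 19, 23, 25, 29, 31, 35, 37, 41, 43, 47, 49, 53, 59, 61, 65}
Number of generators = φ(66) = 20

Generators of ℤ_66 = {1, 5, 7, 13, 17, 19, 23, 25, 29, 31, 35, 37, 41, 43, 47, 49, 53, 59, 61, 65}


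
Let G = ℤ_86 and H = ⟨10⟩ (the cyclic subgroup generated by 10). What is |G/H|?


|⟨10⟩| = n / gcd(10, 86) = 86 / 2 = 43
H is normal (ℤ_86 is abelian).
|G/H| = |G| / |H| = 86 / 43 = 2

|G/H| = 2


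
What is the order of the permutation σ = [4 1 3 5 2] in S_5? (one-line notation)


Cycle decomposition: (1 4 5 2)
Cycle lengths: 4
Order = lcm(4) = 4

ord(σ) = 4


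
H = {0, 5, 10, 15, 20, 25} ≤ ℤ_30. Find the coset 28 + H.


28 + H = {28 + h (mod 30) : h ∈ H}
28+0=28, 28+5=3, 28+10=8, 28+15=13, 28+20=18, 28+25=23
28 + H = {3, 8, 13, 18, 23, 28} = 3 + H

28 + H = {3, 8, 13, 18, 23, 28}


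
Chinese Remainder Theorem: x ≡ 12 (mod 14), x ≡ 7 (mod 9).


m₁ = 14, m₂ = 9, gcd = 1, so CRT applies. M = m₁·m₂ = 126
Let M₁ = M/m₁ = 9, M₂ = M/m₂ = 14
Find y₁ ≡ M₁⁻¹ (mod m₁): 9⁻¹ ≡ 11 (mod 14)
Find y₂ ≡ M₂⁻¹ (mod m₂): 14⁻¹ ≡ 2 (mod 9)
x = a₁·M₁·y₁ + a₂·M₂·y₂ = 12·9·11 + 7·14·2 = 1384
Reduce mod 126: x ≡ 124
Check: 124 mod 14 = 12 ✓, 124 mod 9 = 7 ✓

x ≡ 124 (mod 126)


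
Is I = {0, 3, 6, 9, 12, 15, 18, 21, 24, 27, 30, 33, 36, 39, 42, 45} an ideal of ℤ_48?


Check ideal conditions for I = {0, 3, 6, 9, 12, 15, 18, 21, 24, 27, 30, 33, 36, 39, 42, 45} in ℤ_48:
(1) I is an additive subgroup? Yes
(2) For r ∈ ℤ_48 and a ∈ I: r·a ∈ I? Yes

Yes, I is an ideal of ℤ_48


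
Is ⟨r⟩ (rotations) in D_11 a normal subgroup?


H = ⟨r⟩ (rotations) in D_11
The rotation subgroup ⟨r⟩ has index 2 in D_11, so it is normal

Yes, normal subgroup


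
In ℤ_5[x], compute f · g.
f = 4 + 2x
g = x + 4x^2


Expand and collect like terms; reduce coefficients mod 5:
x^0: 4·0 = 0 ≡ 0 (mod 5)
x^1: 4·1 + 2·0 = 4 ≡ 4 (mod 5)
x^2: 4·4 + 2·1 = 18 ≡ 3 (mod 5)
x^3: 2·4 = 8 ≡ 3 (mod 5)
Result: 4x + 3x^2 + 3x^3

f · g = 4x + 3x^2 + 3x^3


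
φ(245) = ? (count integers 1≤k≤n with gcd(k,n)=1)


Factor n: 245 = 5 × 7^2
φ(n) = n · ∏(1 - 1/p) over distinct primes p | n
φ(245) = 245 · (1 - 1/5) · (1 - 1/7) = 168

φ(245) = 168


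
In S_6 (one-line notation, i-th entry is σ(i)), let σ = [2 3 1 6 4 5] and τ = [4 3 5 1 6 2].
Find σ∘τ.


σ∘τ: apply τ first, then σ
1 →τ 4 →σ 6
2 →τ 3 →σ 1
3 →τ 5 →σ 4
4 →τ 1 →σ 2
5 →τ 6 →σ 5
6 →τ 2 →σ 3

σ∘τ = [6 1 4 2 5 3]


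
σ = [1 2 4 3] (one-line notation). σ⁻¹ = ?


To find σ⁻¹, swap domain and range:
σ(1) = 1 → σ⁻¹(1) = 1
σ(2) = 2 → σ⁻¹(2) = 2
σ(3) = 4 → σ⁻¹(4) = 3
σ(4) = 3 → σ⁻¹(3) = 4

σ⁻¹ = [1 2 4 3]


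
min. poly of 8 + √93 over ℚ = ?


Let α = 8 + √93. Then α - 8 = √93, so (α - 8)² = 93, giving α² - 16α - 29 = 0. Degree 2 and α ∉ ℚ, so this is the minimal polynomial.

Minimal polynomial: x² - 16x - 29


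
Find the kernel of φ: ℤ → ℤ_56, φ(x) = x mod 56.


Kernel = preimage of identity
ker(φ) = {x ∈ ℤ : x ≡ 0 (mod 56)} = 56ℤ = {0, ±56, ±112, ...}

ker(φ) = 56ℤ


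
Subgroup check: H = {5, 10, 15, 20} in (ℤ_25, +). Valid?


Subgroup test for H = {5, 10, 15, 20} in (ℤ_25, +):
(1) 0 ∈ H? No
(2) Closure: for all a,b ∈ H, (a+b) mod 25 ∈ H? No  [counterexample: 5 + 20 = 0 ∉ H]
(3) Inverses: for all a ∈ H, -a mod 25 ∈ H? Yes

No, H is not a subgroup of ℤ_25


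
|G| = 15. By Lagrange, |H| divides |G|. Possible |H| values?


Lagrange's theorem: |H| divides |G|
|G| = 15
Divisors of 15: 1, 3, 5, 15

Possible subgroup orders: {1, 3, 5, 15}


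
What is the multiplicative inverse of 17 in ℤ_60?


Use the extended Euclidean algorithm to write 1 = 17·s + 60·t; then s mod 60 is the inverse.
Euclidean algorithm:
  17 = 0·60 + 17
  60 = 3·17 + 9
  17 = 1·9 + 8
  9 = 1·8 + 1
  8 = 8·1 + 0
gcd(17,60) = 1
Back-substitution gives: 17·(-7) + 60·(2) = 1
So 17⁻¹ ≡ -7 ≡ 53 (mod 60)
Check: 17 × 53 = 901 ≡ 1 (mod 60) ✓

17⁻¹ ≡ 53 (mod 60)


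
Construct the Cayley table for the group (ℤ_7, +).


Elements: {0, 1, 2, 3, 4, 5, 6}
Operation: addition mod 7
Entry (a, b) = (a + b) mod 7

Cayley table:
  | 0 | 1 | 2 | 3 | 4 | 5 | 6
0 | 0 | 1 | 2 | 3 | 4 | 5 | 6
1 | 1 | 2 | 3 | 4 | 5 | 6 | 0
2 | 2 | 3 | 4 | 5 | 6 | 0 | 1
3 | 3 | 4 | 5 | 6 | 0 | 1 | 2
4 | 4 | 5 | 6 | 0 | 1 | 2 | 3
5 | 5 | 6 | 0 | 1 | 2 | 3 | 4
6 | 6 | 0 | 1 | 2 | 3 | 4 | 5


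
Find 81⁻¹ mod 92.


Use the extended Euclidean algorithm to write 1 = 81·s + 92·t; then s mod 92 is the inverse.
Euclidean algorithm:
  81 = 0·92 + 81
  92 = 1·81 + 11
  81 = 7·11 + 4
  11 = 2·4 + 3
  4 = 1·3 + 1
  3 = 3·1 + 0
gcd(81,92) = 1
Back-substitution gives: 81·(25) + 92·(-22) = 1
So 81⁻¹ ≡ 25 ≡ 25 (mod 92)
Check: 81 × 25 = 2025 ≡ 1 (mod 92) ✓

81⁻¹ ≡ 25 (mod 92)


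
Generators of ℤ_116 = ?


g generates ℤ_n iff gcd(g,n) = 1
Prime factors of 116: 2, 29
Generators are g ∈ {1,...,115} not divisible by any of these primes.
Generators: {1, 3, 5, 7, 9, 11, 13, 15, 17, 19, 21, 23, 25, 27, 31, 33, 35, 37, 39, 41, 43, 45, 47, 49, 51, 53, 55, 57, 59, 61, 63, 65, 67, 69, 71, 73, 75, 77, 79, 81, 83, 85, 89, 91, 93, 95, 97, 99, 101, 103, 105, 107, 109, 111, 113, 115}
Number of generators = φ(116) = 56

Generators of ℤ_116 = {1, 3, 5, 7, 9, 11, 13, 15, 17, 19, 21, 23, 25, 27, 31, 33, 35, 37, 39, 41, 43, 45, 47, 49, 51, 53, 55, 57, 59, 61, 63, 65, 67, 69, 71, 73, 75, 77, 79, 81, 83, 85, 89, 91, 93, 95, 97, 99, 101, 103, 105, 107, 109, 111, 113, 115}


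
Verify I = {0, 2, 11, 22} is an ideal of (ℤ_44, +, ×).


Check ideal conditions for I = {0, 2, 11, 22} in ℤ_44:
(1) I is an additive subgroup? No
(2) For r ∈ ℤ_44 and a ∈ I: r·a ∈ I? No  [counterexample: r=2, a=2, r·a mod 44 = 4 ∉ I]

No, I is not an ideal of ℤ_44


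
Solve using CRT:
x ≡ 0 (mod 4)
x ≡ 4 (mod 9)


m₁ = 4, m₂ = 9, gcd = 1, so CRT applies. M = m₁·m₂ = 36
Let M₁ = M/m₁ = 9, M₂ = M/m₂ = 4
Find y₁ ≡ M₁⁻¹ (mod m₁): 9⁻¹ ≡ 1 (mod 4)
Find y₂ ≡ M₂⁻¹ (mod m₂): 4⁻¹ ≡ 7 (mod 9)
x = a₁·M₁·y₁ + a₂·M₂·y₂ = 0·9·1 + 4·4·7 = 112
Reduce mod 36: x ≡ 4
Check: 4 mod 4 = 0 ✓, 4 mod 9 = 4 ✓

x ≡ 4 (mod 36)


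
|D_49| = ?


|D_n| = 2n (n rotations and n reflections)
|D_49| = 2×49 = 98

|D_49| = 98


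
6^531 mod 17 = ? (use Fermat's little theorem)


Fermat's little theorem: if p is prime and gcd(a,p)=1, then a^(p-1) ≡ 1 (mod p)
p = 17 is prime, gcd(6,17) = 1
Reduce exponent: 531 mod 16 = 3
So 6^531 ≡ 6^3 (mod 17)
6^3 mod 17 = 12

6^531 ≡ 12 (mod 17)


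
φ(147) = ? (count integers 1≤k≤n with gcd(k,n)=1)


Factor n: 147 = 3 × 7^2
φ(n) = n · ∏(1 - 1/p) over distinct primes p | n
φ(147) = 147 · (1 - 1/3) · (1 - 1/7) = 84

φ(147) = 84


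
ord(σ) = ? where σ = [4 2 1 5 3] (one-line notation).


Cycle decomposition: (1 4 5 3)
Cycle lengths: 4
Order = lcm(4) = 4

ord(σ) = 4


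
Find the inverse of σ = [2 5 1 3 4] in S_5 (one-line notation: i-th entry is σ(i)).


To find σ⁻¹, swap domain and range:
σ(1) = 2 → σ⁻¹(2) = 1
σ(2) = 5 → σ⁻¹(5) = 2
σ(3) = 1 → σ⁻¹(1) = 3
σ(4) = 3 → σ⁻¹(3) = 4
σ(5) = 4 → σ⁻¹(4) = 5

σ⁻¹ = [3 1 4 5 2]


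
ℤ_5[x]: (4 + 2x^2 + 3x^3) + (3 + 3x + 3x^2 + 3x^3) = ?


Add coefficients mod 5:
x^0: 4 + 3 = 2 (mod 5)
x^1: 0 + 3 = 3 (mod 5)
x^2: 2 + 3 = 0 (mod 5)
x^3: 3 + 3 = 1 (mod 5)
Result: 2 + 3x + x^3

f + g = 2 + 3x + x^3


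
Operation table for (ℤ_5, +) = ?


Elements: {0, 1, 2, 3, 4}
Operation: addition mod 5
Entry (a, b) = (a + b) mod 5

Cayley table:
  | 0 | 1 | 2 | 3 | 4
0 | 0 | 1 | 2 | 3 | 4
1 | 1 | 2 | 3 | 4 | 0
2 | 2 | 3 | 4 | 0 | 1
3 | 3 | 4 | 0 | 1 | 2
4 | 4 | 0 | 1 | 2 | 3


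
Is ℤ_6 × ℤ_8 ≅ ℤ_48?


Comparing ℤ_6 × ℤ_8 and ℤ_48:
gcd(6,8) = 2 ≠ 1. Max element order in ℤ_6×ℤ_8 is lcm(6,8) = 24 < 48, so it has no element of order 48

No, ℤ_6 × ℤ_8 ≇ ℤ_48


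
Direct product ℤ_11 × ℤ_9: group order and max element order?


|ℤ_11 × ℤ_9| = 11 × 9 = 99
Max element order = lcm(11,9) = 99
Cyclic? Yes (gcd=1)

|ℤ_11×ℤ_9| = 99, max element order = 99


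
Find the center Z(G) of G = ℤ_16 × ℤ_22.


Z(G) = {g ∈ G | gx = xg for all x ∈ G}
Direct product of abelian groups is abelian, so Z(G) = G

Z(ℤ_16 × ℤ_22) = ℤ_16 × ℤ_22


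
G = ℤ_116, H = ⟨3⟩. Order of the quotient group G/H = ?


|⟨3⟩| = n / gcd(3, 116) = 116 / 1 = 116
H is normal (ℤ_116 is abelian).
|G/H| = |G| / |H| = 116 / 116 = 1

|G/H| = 1


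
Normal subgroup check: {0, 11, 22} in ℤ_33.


H = {0, 11, 22} in ℤ_33
ℤ_33 is abelian; every subgroup of an abelian group is normal

Yes, normal subgroup


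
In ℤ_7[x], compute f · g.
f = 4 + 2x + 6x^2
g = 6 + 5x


Expand and collect like terms; reduce coefficients mod 7:
x^0: 4·6 = 24 ≡ 3 (mod 7)
x^1: 4·5 + 2·6 = 32 ≡ 4 (mod 7)
x^2: 2·5 + 6·6 = 46 ≡ 4 (mod 7)
x^3: 6·5 = 30 ≡ 2 (mod 7)
Result: 3 + 4x + 4x^2 + 2x^3

f · g = 3 + 4x + 4x^2 + 2x^3


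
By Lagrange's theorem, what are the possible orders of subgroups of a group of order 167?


Lagrange's theorem: |H| divides |G|
|G| = 167
Divisors of 167: 1, 167

Possible subgroup orders: {1, 167}


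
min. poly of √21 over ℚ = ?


√21 satisfies x² - 21 = 0, irreducible over ℚ since 21 is squarefree

Minimal polynomial: x² - 21


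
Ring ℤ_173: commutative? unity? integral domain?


ℤ_173 is a commutative ring with unity 1; 173 is prime, so ℤ_173 is a field (hence an integral domain)
Commutative: Yes
Integral domain: Yes
Has unity: Yes

ℤ_173: Commutative=Yes, Unity=Yes


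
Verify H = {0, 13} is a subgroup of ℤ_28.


Subgroup test for H = {0, 13} in (ℤ_28, +):
(1) 0 ∈ H? Yes
(2) Closure: for all a,b ∈ H, (a+b) mod 28 ∈ H? No  [counterexample: 13 + 13 = 26 ∉ H]
(3) Inverses: for all a ∈ H, -a mod 28 ∈ H? No

No, H is not a subgroup of ℤ_28


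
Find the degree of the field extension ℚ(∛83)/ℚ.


∛83 has minimal polynomial x³ - 83 (irreducible over ℚ since 83 is not a perfect cube)

[ℚ(∛83)/ℚ] = 3


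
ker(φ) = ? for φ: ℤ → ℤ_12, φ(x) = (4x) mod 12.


Kernel = preimage of identity
ker(φ) = {x ∈ ℤ : 4x ≡ 0 (mod 12)}. gcd(4,12) = 4, so 4x ≡ 0 (mod 12) ⟺ x ≡ 0 (mod 12/4 = 3). Hence ker(φ) = 3ℤ

ker(φ) = 3ℤ


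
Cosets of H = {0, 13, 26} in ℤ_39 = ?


H = {0, 13, 26}, |H| = 3
Number of cosets = |G|/|H| = 39/3 = 13
0 + H = {0, 13, 26}
1 + H = {1, 14, 27}
2 + H = {2, 15, 28}
3 + H = {3, 16, 29}
4 + H = {4, 17, 30}
5 + H = {5, 18, 31}
6 + H = {6, 19, 32}
7 + H = {7, 20, 33}
8 + H = {8, 21, 34}
9 + H = {9, 22, 35}
10 + H = {10, 23, 36}
11 + H = {11, 24, 37}
12 + H = {12, 25, 38}

Cosets: 0+H={0,13,26}; 1+H={1,14,27}; 2+H={2,15,28}; 3+H={3,16,29}; 4+H={4,17,30}; 5+H={5,18,31}; 6+H={6,19,32}; 7+H={7,20,33}; 8+H={8,21,34}; 9+H={9,22,35}; 10+H={10,23,36}; 11+H={11,24,37}; 12+H={12,25,38}


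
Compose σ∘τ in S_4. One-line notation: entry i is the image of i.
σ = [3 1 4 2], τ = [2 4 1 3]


σ∘τ: apply τ first, then σ
1 →τ 2 →σ 1
2 →τ 4 →σ 2
3 →τ 1 →σ 3
4 →τ 3 →σ 4

σ∘τ = [1 2 3 4]


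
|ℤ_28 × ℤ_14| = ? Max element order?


|ℤ_28 × ℤ_14| = 28 × 14 = 392
Max element order = lcm(28,14) = 28
Cyclic? No (gcd=14)

|ℤ_28×ℤ_14| = 392, max element order = 28


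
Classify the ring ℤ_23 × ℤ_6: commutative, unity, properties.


Direct product ring; commutative with unity (1,1); but (1,0)·(0,1) = (0,0) gives zero divisors, so not an integral domain
Commutative: Yes
Integral domain: No
Has unity: Yes

ℤ_23 × ℤ_6: Commutative=Yes, Unity=Yes


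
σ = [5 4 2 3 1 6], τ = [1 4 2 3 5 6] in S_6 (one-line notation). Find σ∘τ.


σ∘τ: apply τ first, then σ
1 →τ 1 →σ 5
2 →τ 4 →σ 3
3 →τ 2 →σ 4
4 →τ 3 →σ 2
5 →τ 5 →σ 1
6 →τ 6 →σ 6

σ∘τ = [5 3 4 2 1 6]


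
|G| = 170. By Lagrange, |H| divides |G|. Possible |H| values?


Lagrange's theorem: |H| divides |G|
|G| = 170
Divisors of 170: 1, 2, 5, 10, 17, 34, 85, 170

Possible subgroup orders: {1, 2, 5, 10, 17, 34, 85, 170}


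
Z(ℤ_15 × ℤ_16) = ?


Z(G) = {g ∈ G | gx = xg for all x ∈ G}
Direct product of abelian groups is abelian, so Z(G) = G

Z(ℤ_15 × ℤ_16) = ℤ_15 × ℤ_16


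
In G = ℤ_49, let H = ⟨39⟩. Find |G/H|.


|⟨39⟩| = n / gcd(39, 49) = 49 / 1 = 49
H is normal (ℤ_49 is abelian).
|G/H| = |G| / |H| = 49 / 49 = 1

|G/H| = 1


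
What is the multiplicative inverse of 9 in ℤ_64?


Use the extended Euclidean algorithm to write 1 = 9·s + 64·t; then s mod 64 is the inverse.
Euclidean algorithm:
  9 = 0·64 + 9
  64 = 7·9 + 1
  9 = 9·1 + 0
gcd(9,64) = 1
Back-substitution gives: 9·(-7) + 64·(1) = 1
So 9⁻¹ ≡ -7 ≡ 57 (mod 64)
Check: 9 × 57 = 513 ≡ 1 (mod 64) ✓

9⁻¹ ≡ 57 (mod 64)


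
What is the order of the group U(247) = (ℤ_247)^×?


U(n) is the group of units mod n; |U(n)| = φ(n)
|U(247)| = φ(247) = 216

|U(247) = (ℤ_247)^×| = 216


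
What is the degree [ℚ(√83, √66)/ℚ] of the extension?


[ℚ(√83,√66):ℚ] = [ℚ(√83,√66):ℚ(√83)]·[ℚ(√83):ℚ] = 2·2 = 4

[ℚ(√83, √66)/ℚ] = 4


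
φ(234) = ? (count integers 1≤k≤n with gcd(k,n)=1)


Factor n: 234 = 2 × 3^2 × 13
φ(n) = n · ∏(1 - 1/p) over distinct primes p | n
φ(234) = 234 · (1 - 1/2) · (1 - 1/3) · (1 - 1/13) = 72

φ(234) = 72


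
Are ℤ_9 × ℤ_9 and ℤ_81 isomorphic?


Comparing ℤ_9 × ℤ_9 and ℤ_81:
gcd(9,9) = 9 ≠ 1. Max element order in ℤ_9×ℤ_9 is lcm(9,9) = 9 < 81, so it has no element of order 81

No, ℤ_9 × ℤ_9 ≇ ℤ_81


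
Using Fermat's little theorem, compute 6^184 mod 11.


Fermat's little theorem: if p is prime and gcd(a,p)=1, then a^(p-1) ≡ 1 (mod p)
p = 11 is prime, gcd(6,11) = 1
Reduce exponent: 184 mod 10 = 4
So 6^184 ≡ 6^4 (mod 11)
6^4 mod 11 = 9

6^184 ≡ 9 (mod 11)


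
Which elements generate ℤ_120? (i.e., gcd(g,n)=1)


g generates ℤ_n iff gcd(g,n) = 1
Prime factors of 120: 2, 3, 5
Generators are g ∈ {1,...,119} not divisible by any of these primes.
Generators: {1, 7, 11, 13, 17, 19, 23, 29, 31, 37, 41, 43, 47, 49, 53, 59, 61, 67, 71, 73, 77, 79, 83, 89, 91, 97, 101, 103, 107, 109, 113, 119}
Number of generators = φ(120) = 32

Generators of ℤ_120 = {1, 7, 11, 13, 17, 19, 23, 29, 31, 37, 41, 43, 47, 49, 53, 59, 61, 67, 71, 73, 77, 79, 83, 89, 91, 97, 101, 103, 107, 109, 113, 119}


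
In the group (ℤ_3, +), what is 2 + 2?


Operation: addition mod 3
2 + 2 = (a + b) mod 3 with a = 2, b = 2

2 + 2 = 1


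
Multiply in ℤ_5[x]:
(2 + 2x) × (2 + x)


Expand and collect like terms; reduce coefficients mod 5:
x^0: 2·2 = 4 ≡ 4 (mod 5)
x^1: 2·1 + 2·2 = 6 ≡ 1 (mod 5)
x^2: 2·1 = 2 ≡ 2 (mod 5)
Result: 4 + x + 2x^2

f · g = 4 + x + 2x^2


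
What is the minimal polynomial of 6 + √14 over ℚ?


Let α = 6 + √14. Then α - 6 = √14, so (α - 6)² = 14, giving α² - 12α + 22 = 0. Degree 2 and α ∉ ℚ, so this is the minimal polynomial.

Minimal polynomial: x² - 12x + 22


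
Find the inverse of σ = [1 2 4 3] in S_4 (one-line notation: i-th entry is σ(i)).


To find σ⁻¹, swap domain and range:
σ(1) = 1 → σ⁻¹(1) = 1
σ(2) = 2 → σ⁻¹(2) = 2
σ(3) = 4 → σ⁻¹(4) = 3
σ(4) = 3 → σ⁻¹(3) = 4

σ⁻¹ = [1 2 4 3]


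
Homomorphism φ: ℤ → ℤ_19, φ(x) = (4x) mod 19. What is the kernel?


Kernel = preimage of identity
ker(φ) = {x ∈ ℤ : 4x ≡ 0 (mod 19)}. gcd(4,19) = 1, so 4x ≡ 0 (mod 19) ⟺ x ≡ 0 (mod 19/1 = 19). Hence ker(φ) = 19ℤ

ker(φ) = 19ℤ


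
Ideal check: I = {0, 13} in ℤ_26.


Check ideal conditions for I = {0, 13} in ℤ_26:
(1) I is an additive subgroup? Yes
(2) For r ∈ ℤ_26 and a ∈ I: r·a ∈ I? Yes

Yes, I is an ideal of ℤ_26


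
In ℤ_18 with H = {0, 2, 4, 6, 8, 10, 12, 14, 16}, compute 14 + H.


14 + H = {14 + h (mod 18) : h ∈ H}
14+0=14, 14+2=16, 14+4=0, 14+6=2, 14+8=4, 14+10=6, 14+12=8, 14+14=10, 14+16=12
14 + H = {0, 2, 4, 6, 8, 10, 12, 14, 16} = 0 + H

14 + H = {0, 2, 4, 6, 8, 10, 12, 14, 16}
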